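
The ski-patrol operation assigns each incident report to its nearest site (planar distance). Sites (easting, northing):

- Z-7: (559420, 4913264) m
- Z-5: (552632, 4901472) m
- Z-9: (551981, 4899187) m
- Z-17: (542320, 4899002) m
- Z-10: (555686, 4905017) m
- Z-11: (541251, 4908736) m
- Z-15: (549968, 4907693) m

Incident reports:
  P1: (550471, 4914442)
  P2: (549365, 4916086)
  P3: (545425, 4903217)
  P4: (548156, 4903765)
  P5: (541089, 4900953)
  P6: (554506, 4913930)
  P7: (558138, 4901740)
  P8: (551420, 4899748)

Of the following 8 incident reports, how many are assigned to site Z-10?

1

P1 → Z-15
P2 → Z-15
P3 → Z-17
P4 → Z-15
P5 → Z-17
P6 → Z-7
P7 → Z-10
P8 → Z-9
1 of the 8 goes to Z-10.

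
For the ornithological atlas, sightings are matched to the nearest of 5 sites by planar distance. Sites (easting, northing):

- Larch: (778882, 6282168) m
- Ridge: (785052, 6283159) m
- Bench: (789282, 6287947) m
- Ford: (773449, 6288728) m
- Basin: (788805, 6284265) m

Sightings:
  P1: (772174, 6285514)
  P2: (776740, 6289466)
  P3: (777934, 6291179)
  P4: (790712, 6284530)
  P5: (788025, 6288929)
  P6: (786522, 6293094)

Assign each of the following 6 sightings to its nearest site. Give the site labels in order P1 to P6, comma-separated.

P1 → Ford (d²=11955421.00)
P2 → Ford (d²=11375325.00)
P3 → Ford (d²=26122626.00)
P4 → Basin (d²=3706874.00)
P5 → Bench (d²=2544373.00)
P6 → Bench (d²=34109209.00)

Ford, Ford, Ford, Basin, Bench, Bench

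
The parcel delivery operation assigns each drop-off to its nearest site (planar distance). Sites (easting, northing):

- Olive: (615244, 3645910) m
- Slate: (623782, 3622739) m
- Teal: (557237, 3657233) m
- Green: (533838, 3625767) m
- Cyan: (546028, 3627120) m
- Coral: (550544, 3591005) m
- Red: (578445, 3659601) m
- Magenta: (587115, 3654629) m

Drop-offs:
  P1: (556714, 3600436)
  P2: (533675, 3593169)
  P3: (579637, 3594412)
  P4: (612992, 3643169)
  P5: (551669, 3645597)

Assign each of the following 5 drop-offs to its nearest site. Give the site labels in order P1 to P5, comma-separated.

Coral, Coral, Coral, Olive, Teal

P1 → Coral (d²=127012661.00)
P2 → Coral (d²=289246057.00)
P3 → Coral (d²=858010298.00)
P4 → Olive (d²=12584585.00)
P5 → Teal (d²=166399120.00)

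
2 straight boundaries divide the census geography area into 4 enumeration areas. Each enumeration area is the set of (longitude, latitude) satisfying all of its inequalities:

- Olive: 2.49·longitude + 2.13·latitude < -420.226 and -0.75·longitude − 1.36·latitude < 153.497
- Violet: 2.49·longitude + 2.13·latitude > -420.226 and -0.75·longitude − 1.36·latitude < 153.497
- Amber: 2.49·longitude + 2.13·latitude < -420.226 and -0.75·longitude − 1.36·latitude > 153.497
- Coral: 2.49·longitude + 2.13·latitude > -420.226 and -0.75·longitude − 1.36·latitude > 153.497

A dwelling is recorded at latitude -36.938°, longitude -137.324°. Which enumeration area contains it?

2.49·-137.324 + 2.13·-36.938 = -420.615, which is < -420.226
-0.75·-137.324 − 1.36·-36.938 = 153.229, which is < 153.497
This sign pattern matches Olive.

Olive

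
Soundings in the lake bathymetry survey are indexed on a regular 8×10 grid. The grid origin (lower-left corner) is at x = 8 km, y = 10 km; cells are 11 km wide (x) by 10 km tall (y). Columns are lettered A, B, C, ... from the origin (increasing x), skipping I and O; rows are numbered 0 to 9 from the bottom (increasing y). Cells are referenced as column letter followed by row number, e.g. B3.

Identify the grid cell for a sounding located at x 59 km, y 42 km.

Column index: ⌊(59 − 8) / 11⌋ = ⌊4.636⌋ = 4 → column E
Row offset from origin: ⌊(42 − 10) / 10⌋ = ⌊3.200⌋ = 3 → row 3

E3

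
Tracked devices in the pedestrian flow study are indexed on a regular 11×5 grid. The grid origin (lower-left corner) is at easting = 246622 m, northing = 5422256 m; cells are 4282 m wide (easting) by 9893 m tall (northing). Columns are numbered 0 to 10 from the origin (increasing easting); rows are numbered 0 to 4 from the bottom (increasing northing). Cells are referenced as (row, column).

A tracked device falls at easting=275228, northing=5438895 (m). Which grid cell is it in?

(1, 6)

Column index: ⌊(275228 − 246622) / 4282⌋ = ⌊6.681⌋ = 6
Row offset from origin: ⌊(5438895 − 5422256) / 9893⌋ = ⌊1.682⌋ = 1 → row 1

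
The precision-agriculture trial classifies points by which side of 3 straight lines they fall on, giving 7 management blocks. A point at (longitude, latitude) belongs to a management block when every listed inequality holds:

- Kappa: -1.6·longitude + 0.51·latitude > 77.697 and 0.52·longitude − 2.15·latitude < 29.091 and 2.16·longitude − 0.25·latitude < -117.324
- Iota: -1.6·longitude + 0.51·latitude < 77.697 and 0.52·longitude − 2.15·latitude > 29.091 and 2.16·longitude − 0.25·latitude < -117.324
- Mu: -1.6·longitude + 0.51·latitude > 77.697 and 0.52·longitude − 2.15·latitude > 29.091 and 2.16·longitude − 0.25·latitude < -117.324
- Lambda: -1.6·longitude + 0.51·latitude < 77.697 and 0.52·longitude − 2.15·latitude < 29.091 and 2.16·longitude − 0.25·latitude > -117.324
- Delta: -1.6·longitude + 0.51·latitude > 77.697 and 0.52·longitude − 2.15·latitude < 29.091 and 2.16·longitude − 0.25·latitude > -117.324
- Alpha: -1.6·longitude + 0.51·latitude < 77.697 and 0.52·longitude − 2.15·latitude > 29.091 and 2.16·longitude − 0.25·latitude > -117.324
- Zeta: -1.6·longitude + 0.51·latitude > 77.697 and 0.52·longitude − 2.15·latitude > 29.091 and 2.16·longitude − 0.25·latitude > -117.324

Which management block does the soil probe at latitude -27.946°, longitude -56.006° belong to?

-1.6·-56.006 + 0.51·-27.946 = 75.357, which is < 77.697
0.52·-56.006 − 2.15·-27.946 = 30.961, which is > 29.091
2.16·-56.006 − 0.25·-27.946 = -113.986, which is > -117.324
This sign pattern matches Alpha.

Alpha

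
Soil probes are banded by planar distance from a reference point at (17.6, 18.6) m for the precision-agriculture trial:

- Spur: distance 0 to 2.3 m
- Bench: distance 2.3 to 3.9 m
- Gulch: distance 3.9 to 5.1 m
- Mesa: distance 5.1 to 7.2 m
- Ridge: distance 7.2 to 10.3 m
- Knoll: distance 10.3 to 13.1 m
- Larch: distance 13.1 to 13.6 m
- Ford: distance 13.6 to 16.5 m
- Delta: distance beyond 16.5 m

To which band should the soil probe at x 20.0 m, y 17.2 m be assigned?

Bench

Distance = √((20.0−17.6)² + (17.2−18.6)²) = √(5.760 + 1.960) = 2.778 m.
2.3 ≤ 2.778 < 3.9 → Bench.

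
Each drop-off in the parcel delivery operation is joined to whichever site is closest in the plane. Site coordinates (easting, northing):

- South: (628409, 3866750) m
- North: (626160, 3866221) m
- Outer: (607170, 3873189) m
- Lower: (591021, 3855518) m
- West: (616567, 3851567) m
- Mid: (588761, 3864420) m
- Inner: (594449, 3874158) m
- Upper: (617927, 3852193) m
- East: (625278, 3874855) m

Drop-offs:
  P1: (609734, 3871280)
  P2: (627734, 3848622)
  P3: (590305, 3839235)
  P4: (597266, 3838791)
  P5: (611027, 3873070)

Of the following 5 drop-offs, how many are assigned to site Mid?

P1 → Outer
P2 → Upper
P3 → Lower
P4 → Lower
P5 → Outer
0 of the 5 go to Mid.

0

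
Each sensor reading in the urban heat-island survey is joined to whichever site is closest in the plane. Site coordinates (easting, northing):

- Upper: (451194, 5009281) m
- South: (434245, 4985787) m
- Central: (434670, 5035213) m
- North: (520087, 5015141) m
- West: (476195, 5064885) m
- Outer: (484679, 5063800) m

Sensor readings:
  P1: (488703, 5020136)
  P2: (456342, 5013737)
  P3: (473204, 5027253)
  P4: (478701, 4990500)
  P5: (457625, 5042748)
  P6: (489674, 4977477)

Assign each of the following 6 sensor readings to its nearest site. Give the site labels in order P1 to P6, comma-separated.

P1 → North (d²=1009905481.00)
P2 → Upper (d²=46357840.00)
P3 → Upper (d²=807432884.00)
P4 → Upper (d²=1109361010.00)
P5 → Central (d²=583708250.00)
P6 → North (d²=2343527465.00)

North, Upper, Upper, Upper, Central, North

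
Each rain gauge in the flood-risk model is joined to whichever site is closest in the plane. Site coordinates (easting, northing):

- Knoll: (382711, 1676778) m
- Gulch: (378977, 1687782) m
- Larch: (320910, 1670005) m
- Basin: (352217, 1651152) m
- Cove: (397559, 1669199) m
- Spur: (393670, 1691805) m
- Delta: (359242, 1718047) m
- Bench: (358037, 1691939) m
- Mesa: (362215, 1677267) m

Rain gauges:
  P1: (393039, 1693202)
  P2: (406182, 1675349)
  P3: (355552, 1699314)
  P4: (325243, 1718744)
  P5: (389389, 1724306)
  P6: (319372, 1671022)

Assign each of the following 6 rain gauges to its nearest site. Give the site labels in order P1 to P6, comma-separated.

P1 → Spur (d²=2349770.00)
P2 → Cove (d²=112178629.00)
P3 → Bench (d²=60565850.00)
P4 → Delta (d²=1156417810.00)
P5 → Delta (d²=948016690.00)
P6 → Larch (d²=3399733.00)

Spur, Cove, Bench, Delta, Delta, Larch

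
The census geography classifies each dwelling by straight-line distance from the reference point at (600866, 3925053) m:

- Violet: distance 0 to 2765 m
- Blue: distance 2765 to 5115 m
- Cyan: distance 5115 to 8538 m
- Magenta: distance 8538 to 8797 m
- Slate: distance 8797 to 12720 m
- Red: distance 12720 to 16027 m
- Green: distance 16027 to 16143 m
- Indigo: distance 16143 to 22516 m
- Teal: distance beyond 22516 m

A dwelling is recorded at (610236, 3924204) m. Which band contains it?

Distance = √((610236−600866)² + (3924204−3925053)²) = √(87796900.000 + 720801.000) = 9408.385 m.
8797 ≤ 9408.385 < 12720 → Slate.

Slate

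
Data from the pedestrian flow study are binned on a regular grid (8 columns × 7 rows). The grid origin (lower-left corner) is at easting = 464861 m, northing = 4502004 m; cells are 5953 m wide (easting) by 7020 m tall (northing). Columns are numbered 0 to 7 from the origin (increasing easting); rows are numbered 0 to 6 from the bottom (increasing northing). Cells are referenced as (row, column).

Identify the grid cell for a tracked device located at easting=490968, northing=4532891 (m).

Column index: ⌊(490968 − 464861) / 5953⌋ = ⌊4.386⌋ = 4
Row offset from origin: ⌊(4532891 − 4502004) / 7020⌋ = ⌊4.400⌋ = 4 → row 4

(4, 4)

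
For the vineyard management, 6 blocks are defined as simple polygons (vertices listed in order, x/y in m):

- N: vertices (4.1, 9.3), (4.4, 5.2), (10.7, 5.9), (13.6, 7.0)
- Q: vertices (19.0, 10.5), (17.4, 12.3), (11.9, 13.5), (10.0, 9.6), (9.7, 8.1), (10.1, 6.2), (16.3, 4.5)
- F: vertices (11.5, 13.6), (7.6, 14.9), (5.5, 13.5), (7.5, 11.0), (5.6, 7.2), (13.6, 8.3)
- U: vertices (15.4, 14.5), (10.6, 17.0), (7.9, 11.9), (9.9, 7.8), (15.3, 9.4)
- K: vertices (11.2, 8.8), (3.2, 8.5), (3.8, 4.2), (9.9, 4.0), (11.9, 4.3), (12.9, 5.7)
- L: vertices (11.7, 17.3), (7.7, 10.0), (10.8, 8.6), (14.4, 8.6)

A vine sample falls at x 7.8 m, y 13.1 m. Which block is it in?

Cast a ray rightward from (7.8, 13.1). For each polygon, the edges (by vertex number in listed order) whose endpoints lie on opposite sides of y = 13.1, where each meets that height, and whether that is right or left of the point:
N: no edge straddles that height → 0 crossings.
Q: 2–3 at x≈13.73 (right), 3–4 at x≈11.71 (right) → 2 crossings.
F: 3–4 at x≈5.82 (left), 6–1 at x≈11.70 (right) → 1 crossing.
U: 2–3 at x≈8.54 (right), 5–1 at x≈15.37 (right) → 2 crossings.
K: no edge straddles that height → 0 crossings.
L: 1–2 at x≈9.40 (right), 4–1 at x≈13.00 (right) → 2 crossings.
Only F has an odd count, so the point is inside F.

F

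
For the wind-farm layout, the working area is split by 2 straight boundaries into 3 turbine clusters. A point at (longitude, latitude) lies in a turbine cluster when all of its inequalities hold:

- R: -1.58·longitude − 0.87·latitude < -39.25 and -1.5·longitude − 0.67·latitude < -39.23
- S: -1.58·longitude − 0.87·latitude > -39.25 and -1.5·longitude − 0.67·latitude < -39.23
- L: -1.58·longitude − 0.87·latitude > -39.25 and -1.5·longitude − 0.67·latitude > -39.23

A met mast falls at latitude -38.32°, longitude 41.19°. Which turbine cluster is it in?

L

-1.58·41.19 − 0.87·-38.32 = -31.742, which is > -39.25
-1.5·41.19 − 0.67·-38.32 = -36.111, which is > -39.23
This sign pattern matches L.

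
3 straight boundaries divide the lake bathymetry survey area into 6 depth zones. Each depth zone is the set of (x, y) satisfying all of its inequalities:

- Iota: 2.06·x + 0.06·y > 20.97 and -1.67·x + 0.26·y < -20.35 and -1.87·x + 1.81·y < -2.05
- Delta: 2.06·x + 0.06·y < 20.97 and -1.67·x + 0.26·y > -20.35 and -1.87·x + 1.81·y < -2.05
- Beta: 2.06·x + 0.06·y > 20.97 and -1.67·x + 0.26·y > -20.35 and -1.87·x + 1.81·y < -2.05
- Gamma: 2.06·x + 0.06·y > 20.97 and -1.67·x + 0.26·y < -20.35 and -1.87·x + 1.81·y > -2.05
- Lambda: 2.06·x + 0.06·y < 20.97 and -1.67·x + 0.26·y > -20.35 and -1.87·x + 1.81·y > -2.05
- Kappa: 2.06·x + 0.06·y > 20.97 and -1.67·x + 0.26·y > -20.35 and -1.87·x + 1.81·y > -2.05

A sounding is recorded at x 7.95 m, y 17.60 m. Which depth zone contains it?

Lambda

2.06·7.95 + 0.06·17.60 = 17.433, which is < 20.97
-1.67·7.95 + 0.26·17.60 = -8.700, which is > -20.35
-1.87·7.95 + 1.81·17.60 = 16.990, which is > -2.05
This sign pattern matches Lambda.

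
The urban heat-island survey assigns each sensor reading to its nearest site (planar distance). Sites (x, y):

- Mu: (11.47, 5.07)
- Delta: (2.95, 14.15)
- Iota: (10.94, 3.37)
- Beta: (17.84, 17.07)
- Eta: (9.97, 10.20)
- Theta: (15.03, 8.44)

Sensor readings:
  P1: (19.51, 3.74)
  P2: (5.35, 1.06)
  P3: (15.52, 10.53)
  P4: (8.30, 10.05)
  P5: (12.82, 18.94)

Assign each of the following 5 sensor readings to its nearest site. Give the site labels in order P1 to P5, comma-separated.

Theta, Iota, Theta, Eta, Beta

P1 → Theta (d²=42.16)
P2 → Iota (d²=36.58)
P3 → Theta (d²=4.61)
P4 → Eta (d²=2.81)
P5 → Beta (d²=28.70)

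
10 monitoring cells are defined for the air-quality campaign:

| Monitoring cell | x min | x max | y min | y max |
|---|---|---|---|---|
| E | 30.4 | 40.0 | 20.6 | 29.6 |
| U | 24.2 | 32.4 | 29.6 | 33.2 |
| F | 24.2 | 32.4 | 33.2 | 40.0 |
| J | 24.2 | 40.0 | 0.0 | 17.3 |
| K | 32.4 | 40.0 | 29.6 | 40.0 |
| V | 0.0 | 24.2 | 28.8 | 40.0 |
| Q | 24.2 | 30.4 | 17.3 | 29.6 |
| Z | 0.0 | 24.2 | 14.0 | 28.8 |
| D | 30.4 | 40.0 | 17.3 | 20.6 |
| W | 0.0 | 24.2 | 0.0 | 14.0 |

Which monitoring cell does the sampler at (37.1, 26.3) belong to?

E

The point has x = 37.1 and y = 26.3.
Only E satisfies 30.4 ≤ x ≤ 40.0 and 20.6 ≤ y ≤ 29.6.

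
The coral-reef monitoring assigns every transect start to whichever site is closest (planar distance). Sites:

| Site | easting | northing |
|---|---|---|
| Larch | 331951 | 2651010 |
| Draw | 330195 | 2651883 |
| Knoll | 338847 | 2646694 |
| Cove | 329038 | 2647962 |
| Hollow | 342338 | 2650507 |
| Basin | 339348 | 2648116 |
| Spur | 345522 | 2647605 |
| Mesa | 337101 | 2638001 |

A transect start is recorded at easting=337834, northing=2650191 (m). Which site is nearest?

Basin

Squared distances to each site:
Larch: 35280450.000; Draw: 61217185.000; Knoll: 13255178.000; Cove: 82338057.000; Hollow: 20385872.000; Basin: 6597821.000; Spur: 65792740.000; Mesa: 149133389.000.
Minimum at Basin.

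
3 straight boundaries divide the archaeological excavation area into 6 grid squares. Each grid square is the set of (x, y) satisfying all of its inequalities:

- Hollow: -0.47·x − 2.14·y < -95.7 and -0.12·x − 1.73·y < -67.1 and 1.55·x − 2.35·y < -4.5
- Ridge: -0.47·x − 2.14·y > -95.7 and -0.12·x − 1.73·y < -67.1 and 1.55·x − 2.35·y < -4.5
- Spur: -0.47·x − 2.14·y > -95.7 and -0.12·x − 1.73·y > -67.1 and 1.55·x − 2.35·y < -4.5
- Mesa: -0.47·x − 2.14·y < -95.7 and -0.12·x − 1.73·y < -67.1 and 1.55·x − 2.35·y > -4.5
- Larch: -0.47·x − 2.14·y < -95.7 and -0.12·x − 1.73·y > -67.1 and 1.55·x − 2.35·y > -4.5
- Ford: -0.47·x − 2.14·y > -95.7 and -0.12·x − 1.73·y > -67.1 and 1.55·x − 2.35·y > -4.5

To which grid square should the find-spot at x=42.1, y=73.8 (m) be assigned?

-0.47·42.1 − 2.14·73.8 = -177.719, which is < -95.7
-0.12·42.1 − 1.73·73.8 = -132.726, which is < -67.1
1.55·42.1 − 2.35·73.8 = -108.175, which is < -4.5
This sign pattern matches Hollow.

Hollow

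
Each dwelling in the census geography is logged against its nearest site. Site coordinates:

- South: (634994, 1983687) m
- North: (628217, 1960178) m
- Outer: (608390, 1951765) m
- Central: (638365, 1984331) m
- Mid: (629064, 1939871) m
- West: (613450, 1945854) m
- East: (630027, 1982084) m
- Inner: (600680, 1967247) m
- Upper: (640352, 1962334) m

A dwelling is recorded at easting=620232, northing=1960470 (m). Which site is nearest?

North

Squared distances to each site:
South: 756945733.000; North: 63845489.000; Outer: 216009989.000; Central: 898153010.000; Mid: 502323025.000; West: 259622980.000; East: 563107021.000; Inner: 428208433.000; Upper: 408288896.000.
Minimum at North.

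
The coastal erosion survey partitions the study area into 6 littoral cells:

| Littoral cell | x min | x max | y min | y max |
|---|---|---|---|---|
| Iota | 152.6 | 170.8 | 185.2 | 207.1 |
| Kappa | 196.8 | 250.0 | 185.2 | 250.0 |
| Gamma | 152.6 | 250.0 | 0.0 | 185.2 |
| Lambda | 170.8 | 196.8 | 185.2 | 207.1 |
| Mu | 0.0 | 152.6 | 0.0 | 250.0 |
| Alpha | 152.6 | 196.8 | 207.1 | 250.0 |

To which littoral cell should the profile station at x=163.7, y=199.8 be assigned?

The point has x = 163.7 and y = 199.8.
Only Iota satisfies 152.6 ≤ x ≤ 170.8 and 185.2 ≤ y ≤ 207.1.

Iota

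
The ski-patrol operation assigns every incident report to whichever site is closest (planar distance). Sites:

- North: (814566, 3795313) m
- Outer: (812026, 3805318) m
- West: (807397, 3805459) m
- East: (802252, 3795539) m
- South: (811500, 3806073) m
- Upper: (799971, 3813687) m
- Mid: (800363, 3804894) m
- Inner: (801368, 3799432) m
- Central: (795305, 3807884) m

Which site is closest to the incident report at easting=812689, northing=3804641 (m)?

Outer

Squared distances to each site:
North: 90534713.000; Outer: 897898.000; West: 28674388.000; East: 191777373.000; South: 3464345.000; Upper: 243577640.000; Mid: 151994285.000; Inner: 155298722.000; Central: 312720505.000.
Minimum at Outer.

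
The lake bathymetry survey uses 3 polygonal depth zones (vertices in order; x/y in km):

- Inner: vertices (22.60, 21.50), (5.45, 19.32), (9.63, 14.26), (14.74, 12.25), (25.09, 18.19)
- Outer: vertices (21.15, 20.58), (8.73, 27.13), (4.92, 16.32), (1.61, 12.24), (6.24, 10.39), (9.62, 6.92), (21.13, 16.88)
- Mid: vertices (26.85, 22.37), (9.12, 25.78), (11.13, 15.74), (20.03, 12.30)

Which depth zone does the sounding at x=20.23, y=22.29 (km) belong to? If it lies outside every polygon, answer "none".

Cast a ray rightward from (20.23, 22.29). For each polygon, the edges (by vertex number in listed order) whose endpoints lie on opposite sides of y = 22.29, where each meets that height, and whether that is right or left of the point:
Inner: no edge straddles that height → 0 crossings.
Outer: 1–2 at x≈17.908 (left), 2–3 at x≈7.024 (left) → 0 crossings.
Mid: 2–3 at x≈9.819 (left), 4–1 at x≈26.796 (right) → 1 crossing.
Only Mid has an odd count, so the point is inside Mid.

Mid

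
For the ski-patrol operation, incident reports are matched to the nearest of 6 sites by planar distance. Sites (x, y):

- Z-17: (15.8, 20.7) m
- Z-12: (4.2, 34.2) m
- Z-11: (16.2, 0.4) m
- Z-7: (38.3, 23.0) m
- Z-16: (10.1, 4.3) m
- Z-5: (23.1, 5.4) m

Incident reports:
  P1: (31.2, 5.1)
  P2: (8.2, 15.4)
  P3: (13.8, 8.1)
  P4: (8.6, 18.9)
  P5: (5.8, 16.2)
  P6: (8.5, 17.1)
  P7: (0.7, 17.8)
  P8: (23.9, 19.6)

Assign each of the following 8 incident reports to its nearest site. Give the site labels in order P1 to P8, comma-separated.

Z-5, Z-17, Z-16, Z-17, Z-17, Z-17, Z-17, Z-17

P1 → Z-5 (d²=65.70)
P2 → Z-17 (d²=85.85)
P3 → Z-16 (d²=28.13)
P4 → Z-17 (d²=55.08)
P5 → Z-17 (d²=120.25)
P6 → Z-17 (d²=66.25)
P7 → Z-17 (d²=236.42)
P8 → Z-17 (d²=66.82)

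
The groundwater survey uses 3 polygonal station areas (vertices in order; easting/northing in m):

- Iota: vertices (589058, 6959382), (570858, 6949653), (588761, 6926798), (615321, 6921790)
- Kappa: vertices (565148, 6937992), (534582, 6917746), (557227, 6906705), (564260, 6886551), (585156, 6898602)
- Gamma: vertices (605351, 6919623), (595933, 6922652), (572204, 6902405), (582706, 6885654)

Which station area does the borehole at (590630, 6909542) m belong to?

Gamma

Cast a ray rightward from (590630, 6909542). For each polygon, the edges (by vertex number in listed order) whose endpoints lie on opposite sides of northing = 6909542, where each meets that height, and whether that is right or left of the point:
Iota: no edge straddles that height → 0 crossings.
Kappa: 2–3 at easting≈551408.3 (left), 5–1 at easting≈579599.1 (left) → 0 crossings.
Gamma: 2–3 at easting≈580568.4 (left), 4–1 at easting≈598630.6 (right) → 1 crossing.
Only Gamma has an odd count, so the point is inside Gamma.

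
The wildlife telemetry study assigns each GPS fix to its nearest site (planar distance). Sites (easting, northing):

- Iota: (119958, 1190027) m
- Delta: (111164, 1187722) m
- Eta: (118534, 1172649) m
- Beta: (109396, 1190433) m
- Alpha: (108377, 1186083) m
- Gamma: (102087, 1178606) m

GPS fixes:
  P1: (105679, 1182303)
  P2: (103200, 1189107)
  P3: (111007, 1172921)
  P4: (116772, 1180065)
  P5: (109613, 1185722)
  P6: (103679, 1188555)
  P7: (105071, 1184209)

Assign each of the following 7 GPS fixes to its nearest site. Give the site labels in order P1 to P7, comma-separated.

P1 → Alpha (d²=21567604.00)
P2 → Alpha (d²=35945905.00)
P3 → Eta (d²=56729713.00)
P4 → Eta (d²=58101700.00)
P5 → Alpha (d²=1658017.00)
P6 → Alpha (d²=28181988.00)
P7 → Alpha (d²=14441512.00)

Alpha, Alpha, Eta, Eta, Alpha, Alpha, Alpha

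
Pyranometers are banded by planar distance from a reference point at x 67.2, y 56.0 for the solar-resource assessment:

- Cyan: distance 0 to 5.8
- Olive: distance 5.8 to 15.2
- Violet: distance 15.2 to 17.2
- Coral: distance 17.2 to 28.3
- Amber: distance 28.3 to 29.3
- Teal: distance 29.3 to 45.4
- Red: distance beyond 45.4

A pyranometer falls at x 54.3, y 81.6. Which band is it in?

Distance = √((54.3−67.2)² + (81.6−56.0)²) = √(166.410 + 655.360) = 28.667.
28.3 ≤ 28.667 < 29.3 → Amber.

Amber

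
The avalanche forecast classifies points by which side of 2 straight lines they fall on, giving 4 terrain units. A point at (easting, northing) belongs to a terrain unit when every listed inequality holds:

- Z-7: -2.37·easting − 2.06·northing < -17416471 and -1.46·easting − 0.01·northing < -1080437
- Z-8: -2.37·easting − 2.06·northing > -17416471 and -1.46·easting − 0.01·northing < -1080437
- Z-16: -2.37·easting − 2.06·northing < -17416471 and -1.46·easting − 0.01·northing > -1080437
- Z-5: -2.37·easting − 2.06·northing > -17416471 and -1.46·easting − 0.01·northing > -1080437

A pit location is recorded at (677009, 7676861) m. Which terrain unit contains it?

Z-16

-2.37·677009 − 2.06·7676861 = -17418844.990, which is < -17416471
-1.46·677009 − 0.01·7676861 = -1065201.750, which is > -1080437
This sign pattern matches Z-16.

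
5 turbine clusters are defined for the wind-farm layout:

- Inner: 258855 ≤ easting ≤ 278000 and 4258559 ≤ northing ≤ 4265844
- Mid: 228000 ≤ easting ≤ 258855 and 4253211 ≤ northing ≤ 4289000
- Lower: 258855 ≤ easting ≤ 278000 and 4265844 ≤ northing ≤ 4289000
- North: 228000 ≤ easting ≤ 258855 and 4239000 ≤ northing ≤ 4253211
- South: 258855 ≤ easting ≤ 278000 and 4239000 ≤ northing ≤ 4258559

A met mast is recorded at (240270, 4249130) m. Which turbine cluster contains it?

North

The point has easting = 240270 and northing = 4249130.
Only North satisfies 228000 ≤ easting ≤ 258855 and 4239000 ≤ northing ≤ 4253211.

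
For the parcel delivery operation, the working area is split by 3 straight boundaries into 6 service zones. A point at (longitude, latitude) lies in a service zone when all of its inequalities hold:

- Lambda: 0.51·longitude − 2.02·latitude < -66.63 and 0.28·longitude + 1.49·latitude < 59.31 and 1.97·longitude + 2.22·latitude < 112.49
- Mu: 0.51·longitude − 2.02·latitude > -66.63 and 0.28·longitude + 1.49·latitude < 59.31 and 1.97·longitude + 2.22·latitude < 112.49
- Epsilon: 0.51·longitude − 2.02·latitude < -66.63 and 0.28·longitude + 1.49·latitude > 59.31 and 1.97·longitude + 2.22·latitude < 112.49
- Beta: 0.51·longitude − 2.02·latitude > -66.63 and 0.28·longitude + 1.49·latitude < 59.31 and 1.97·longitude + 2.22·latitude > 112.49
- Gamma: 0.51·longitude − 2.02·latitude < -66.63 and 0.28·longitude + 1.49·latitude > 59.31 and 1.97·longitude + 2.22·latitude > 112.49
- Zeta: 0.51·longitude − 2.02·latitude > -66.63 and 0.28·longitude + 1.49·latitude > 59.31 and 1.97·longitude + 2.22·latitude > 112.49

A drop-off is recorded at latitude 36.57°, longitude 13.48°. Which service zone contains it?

Lambda

0.51·13.48 − 2.02·36.57 = -66.997, which is < -66.63
0.28·13.48 + 1.49·36.57 = 58.264, which is < 59.31
1.97·13.48 + 2.22·36.57 = 107.741, which is < 112.49
This sign pattern matches Lambda.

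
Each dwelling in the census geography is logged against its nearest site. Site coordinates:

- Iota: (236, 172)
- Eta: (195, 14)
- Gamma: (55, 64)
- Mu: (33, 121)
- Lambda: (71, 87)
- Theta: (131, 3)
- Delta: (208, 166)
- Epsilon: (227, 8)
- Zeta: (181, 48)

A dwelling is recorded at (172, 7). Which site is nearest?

Eta

Squared distances to each site:
Iota: 31321.000; Eta: 578.000; Gamma: 16938.000; Mu: 32317.000; Lambda: 16601.000; Theta: 1697.000; Delta: 26577.000; Epsilon: 3026.000; Zeta: 1762.000.
Minimum at Eta.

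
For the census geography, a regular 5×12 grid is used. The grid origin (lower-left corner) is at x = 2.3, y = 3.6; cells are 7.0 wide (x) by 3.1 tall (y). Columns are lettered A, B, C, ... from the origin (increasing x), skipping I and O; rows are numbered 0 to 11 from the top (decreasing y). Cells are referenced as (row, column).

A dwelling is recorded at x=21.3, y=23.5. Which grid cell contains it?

Column index: ⌊(21.3 − 2.3) / 7.0⌋ = ⌊2.714⌋ = 2 → column C
Row offset from origin: ⌊(23.5 − 3.6) / 3.1⌋ = ⌊6.419⌋ = 6 → row 5 (counted from top)

(5, C)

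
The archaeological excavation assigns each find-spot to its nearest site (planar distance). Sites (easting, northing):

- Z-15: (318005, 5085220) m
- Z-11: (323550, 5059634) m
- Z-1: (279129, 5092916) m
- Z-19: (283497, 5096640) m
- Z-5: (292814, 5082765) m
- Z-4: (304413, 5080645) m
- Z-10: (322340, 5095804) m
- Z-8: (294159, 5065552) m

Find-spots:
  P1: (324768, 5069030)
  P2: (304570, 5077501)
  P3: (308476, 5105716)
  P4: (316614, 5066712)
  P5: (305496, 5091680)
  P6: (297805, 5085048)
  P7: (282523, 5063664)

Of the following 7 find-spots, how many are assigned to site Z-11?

2

P1 → Z-11
P2 → Z-4
P3 → Z-10
P4 → Z-11
P5 → Z-4
P6 → Z-5
P7 → Z-8
2 of the 7 go to Z-11.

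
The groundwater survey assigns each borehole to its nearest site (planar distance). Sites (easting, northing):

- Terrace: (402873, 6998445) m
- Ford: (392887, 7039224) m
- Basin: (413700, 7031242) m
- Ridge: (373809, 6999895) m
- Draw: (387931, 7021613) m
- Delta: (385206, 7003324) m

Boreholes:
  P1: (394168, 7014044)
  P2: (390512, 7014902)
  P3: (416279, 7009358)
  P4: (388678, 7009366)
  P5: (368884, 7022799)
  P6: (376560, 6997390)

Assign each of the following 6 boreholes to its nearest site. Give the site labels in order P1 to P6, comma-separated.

P1 → Draw (d²=96189930.00)
P2 → Draw (d²=51699082.00)
P3 → Terrace (d²=298814405.00)
P4 → Delta (d²=48560548.00)
P5 → Draw (d²=364194805.00)
P6 → Ridge (d²=13843026.00)

Draw, Draw, Terrace, Delta, Draw, Ridge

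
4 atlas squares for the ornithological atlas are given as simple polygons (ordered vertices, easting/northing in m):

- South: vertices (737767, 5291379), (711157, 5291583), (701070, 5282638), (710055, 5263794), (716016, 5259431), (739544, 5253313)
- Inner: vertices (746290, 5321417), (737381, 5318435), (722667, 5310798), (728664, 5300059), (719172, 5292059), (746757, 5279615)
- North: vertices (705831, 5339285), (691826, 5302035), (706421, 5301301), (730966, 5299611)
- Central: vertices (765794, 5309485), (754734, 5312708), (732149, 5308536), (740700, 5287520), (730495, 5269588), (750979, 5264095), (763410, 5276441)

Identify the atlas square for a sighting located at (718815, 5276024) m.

South

Cast a ray rightward from (718815, 5276024). For each polygon, the edges (by vertex number in listed order) whose endpoints lie on opposite sides of northing = 5276024, where each meets that height, and whether that is right or left of the point:
South: 3–4 at easting≈704223.6 (left), 6–1 at easting≈738483.8 (right) → 1 crossing.
Inner: no edge straddles that height → 0 crossings.
North: no edge straddles that height → 0 crossings.
Central: 4–5 at easting≈734157.7 (right), 6–7 at easting≈762990.1 (right) → 2 crossings.
Only South has an odd count, so the point is inside South.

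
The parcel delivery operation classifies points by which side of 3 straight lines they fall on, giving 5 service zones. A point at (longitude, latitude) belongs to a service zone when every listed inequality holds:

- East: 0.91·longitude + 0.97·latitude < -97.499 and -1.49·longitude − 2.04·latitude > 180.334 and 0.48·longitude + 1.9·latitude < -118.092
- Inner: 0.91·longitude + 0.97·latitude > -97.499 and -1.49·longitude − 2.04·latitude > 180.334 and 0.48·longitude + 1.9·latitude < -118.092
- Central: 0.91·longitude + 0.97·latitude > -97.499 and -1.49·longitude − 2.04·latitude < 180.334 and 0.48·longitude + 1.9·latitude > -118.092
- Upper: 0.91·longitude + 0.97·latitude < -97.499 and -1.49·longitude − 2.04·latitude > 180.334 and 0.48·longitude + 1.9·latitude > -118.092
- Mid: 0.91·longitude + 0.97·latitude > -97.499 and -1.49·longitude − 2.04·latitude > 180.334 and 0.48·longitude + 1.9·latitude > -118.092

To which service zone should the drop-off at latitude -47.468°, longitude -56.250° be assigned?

0.91·-56.250 + 0.97·-47.468 = -97.231, which is > -97.499
-1.49·-56.250 − 2.04·-47.468 = 180.647, which is > 180.334
0.48·-56.250 + 1.9·-47.468 = -117.189, which is > -118.092
This sign pattern matches Mid.

Mid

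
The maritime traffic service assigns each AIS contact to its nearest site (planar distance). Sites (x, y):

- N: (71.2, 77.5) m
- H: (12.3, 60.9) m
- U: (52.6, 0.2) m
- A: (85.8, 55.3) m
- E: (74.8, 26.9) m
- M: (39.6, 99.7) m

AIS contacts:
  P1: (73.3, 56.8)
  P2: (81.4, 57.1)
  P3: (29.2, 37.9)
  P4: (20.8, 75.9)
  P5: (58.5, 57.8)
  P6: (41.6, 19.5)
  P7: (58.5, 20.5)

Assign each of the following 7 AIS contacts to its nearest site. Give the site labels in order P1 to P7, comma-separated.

A, A, H, H, N, U, E

P1 → A (d²=158.50)
P2 → A (d²=22.60)
P3 → H (d²=814.61)
P4 → H (d²=297.25)
P5 → N (d²=549.38)
P6 → U (d²=493.49)
P7 → E (d²=306.65)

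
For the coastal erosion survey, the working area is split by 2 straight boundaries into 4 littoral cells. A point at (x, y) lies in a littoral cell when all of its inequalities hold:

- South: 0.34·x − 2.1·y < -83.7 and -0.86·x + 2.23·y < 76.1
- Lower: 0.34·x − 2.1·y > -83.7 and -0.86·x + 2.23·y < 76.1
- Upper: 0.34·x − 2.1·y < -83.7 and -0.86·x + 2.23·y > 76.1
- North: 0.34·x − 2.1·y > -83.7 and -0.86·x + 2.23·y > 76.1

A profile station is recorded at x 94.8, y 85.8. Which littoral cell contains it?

Upper

0.34·94.8 − 2.1·85.8 = -147.948, which is < -83.7
-0.86·94.8 + 2.23·85.8 = 109.806, which is > 76.1
This sign pattern matches Upper.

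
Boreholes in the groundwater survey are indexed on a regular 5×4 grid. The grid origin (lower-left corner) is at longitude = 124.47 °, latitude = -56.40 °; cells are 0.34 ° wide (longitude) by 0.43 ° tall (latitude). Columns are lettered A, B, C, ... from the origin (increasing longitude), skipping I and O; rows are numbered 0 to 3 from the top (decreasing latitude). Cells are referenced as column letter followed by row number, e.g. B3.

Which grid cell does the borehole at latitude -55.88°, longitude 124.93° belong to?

Column index: ⌊(124.93 − 124.47) / 0.34⌋ = ⌊1.353⌋ = 1 → column B
Row offset from origin: ⌊(-55.88 − -56.40) / 0.43⌋ = ⌊1.209⌋ = 1 → row 2 (counted from top)

B2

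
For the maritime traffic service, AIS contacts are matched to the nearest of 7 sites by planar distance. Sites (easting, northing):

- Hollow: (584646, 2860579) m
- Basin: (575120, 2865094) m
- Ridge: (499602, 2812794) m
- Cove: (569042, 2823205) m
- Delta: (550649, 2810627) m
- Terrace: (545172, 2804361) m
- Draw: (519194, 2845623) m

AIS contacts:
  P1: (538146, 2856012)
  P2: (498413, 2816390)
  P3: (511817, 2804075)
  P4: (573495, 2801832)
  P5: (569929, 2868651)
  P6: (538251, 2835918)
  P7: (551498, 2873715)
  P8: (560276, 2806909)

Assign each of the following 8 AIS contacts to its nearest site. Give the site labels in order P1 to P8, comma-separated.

Draw, Ridge, Ridge, Cove, Basin, Draw, Basin, Delta

P1 → Draw (d²=467109625.00)
P2 → Ridge (d²=14344937.00)
P3 → Ridge (d²=225227186.00)
P4 → Cove (d²=476634338.00)
P5 → Basin (d²=39598730.00)
P6 → Draw (d²=457356274.00)
P7 → Basin (d²=632320525.00)
P8 → Delta (d²=106502653.00)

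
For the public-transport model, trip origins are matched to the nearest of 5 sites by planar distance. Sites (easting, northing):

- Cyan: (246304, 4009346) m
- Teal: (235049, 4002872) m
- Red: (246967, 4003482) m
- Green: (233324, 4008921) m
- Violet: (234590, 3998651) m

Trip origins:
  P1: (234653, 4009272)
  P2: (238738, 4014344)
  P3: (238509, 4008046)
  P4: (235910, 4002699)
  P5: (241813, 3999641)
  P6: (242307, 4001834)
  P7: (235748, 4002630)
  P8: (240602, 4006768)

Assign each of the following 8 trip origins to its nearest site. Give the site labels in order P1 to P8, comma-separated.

P1 → Green (d²=1889442.00)
P2 → Green (d²=58720325.00)
P3 → Green (d²=27649850.00)
P4 → Teal (d²=771250.00)
P5 → Red (d²=41316997.00)
P6 → Red (d²=24431504.00)
P7 → Teal (d²=547165.00)
P8 → Cyan (d²=39158888.00)

Green, Green, Green, Teal, Red, Red, Teal, Cyan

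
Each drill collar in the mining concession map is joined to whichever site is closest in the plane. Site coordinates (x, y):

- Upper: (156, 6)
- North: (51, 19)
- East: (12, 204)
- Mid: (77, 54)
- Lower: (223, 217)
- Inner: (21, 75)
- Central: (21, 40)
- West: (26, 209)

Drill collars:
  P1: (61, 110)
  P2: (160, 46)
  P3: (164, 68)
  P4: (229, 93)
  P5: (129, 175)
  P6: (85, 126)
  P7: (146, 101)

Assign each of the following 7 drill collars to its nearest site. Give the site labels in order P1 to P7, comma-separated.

Inner, Upper, Upper, Upper, Lower, Mid, Mid

P1 → Inner (d²=2825.00)
P2 → Upper (d²=1616.00)
P3 → Upper (d²=3908.00)
P4 → Upper (d²=12898.00)
P5 → Lower (d²=10600.00)
P6 → Mid (d²=5248.00)
P7 → Mid (d²=6970.00)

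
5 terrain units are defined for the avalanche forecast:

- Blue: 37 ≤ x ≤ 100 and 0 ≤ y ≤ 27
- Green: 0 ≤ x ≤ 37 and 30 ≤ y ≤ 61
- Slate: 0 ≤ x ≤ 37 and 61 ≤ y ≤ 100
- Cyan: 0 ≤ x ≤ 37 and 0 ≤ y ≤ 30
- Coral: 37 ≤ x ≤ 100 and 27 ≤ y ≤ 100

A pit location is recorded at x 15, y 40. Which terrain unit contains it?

Green

The point has x = 15 and y = 40.
Only Green satisfies 0 ≤ x ≤ 37 and 30 ≤ y ≤ 61.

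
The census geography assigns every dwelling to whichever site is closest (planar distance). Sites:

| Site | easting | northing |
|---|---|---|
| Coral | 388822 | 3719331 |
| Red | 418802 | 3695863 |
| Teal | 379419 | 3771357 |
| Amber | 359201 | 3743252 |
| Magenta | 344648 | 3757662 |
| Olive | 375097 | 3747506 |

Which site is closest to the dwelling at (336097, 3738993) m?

Magenta

Squared distances to each site:
Coral: 3166519869.000; Red: 8700313925.000; Teal: 2924224180.000; Amber: 551933897.000; Magenta: 421651162.000; Olive: 1593471169.000.
Minimum at Magenta.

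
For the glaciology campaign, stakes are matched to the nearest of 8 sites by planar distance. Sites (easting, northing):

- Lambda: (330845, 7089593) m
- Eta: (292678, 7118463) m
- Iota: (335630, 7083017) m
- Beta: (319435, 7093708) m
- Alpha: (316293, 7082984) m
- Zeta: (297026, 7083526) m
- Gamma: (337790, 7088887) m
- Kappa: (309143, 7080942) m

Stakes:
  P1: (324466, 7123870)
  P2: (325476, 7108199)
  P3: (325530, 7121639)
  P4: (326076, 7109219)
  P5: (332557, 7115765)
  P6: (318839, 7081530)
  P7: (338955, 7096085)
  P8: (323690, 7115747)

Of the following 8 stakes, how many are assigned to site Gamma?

1

P1 → Beta
P2 → Beta
P3 → Beta
P4 → Beta
P5 → Beta
P6 → Alpha
P7 → Gamma
P8 → Beta
1 of the 8 goes to Gamma.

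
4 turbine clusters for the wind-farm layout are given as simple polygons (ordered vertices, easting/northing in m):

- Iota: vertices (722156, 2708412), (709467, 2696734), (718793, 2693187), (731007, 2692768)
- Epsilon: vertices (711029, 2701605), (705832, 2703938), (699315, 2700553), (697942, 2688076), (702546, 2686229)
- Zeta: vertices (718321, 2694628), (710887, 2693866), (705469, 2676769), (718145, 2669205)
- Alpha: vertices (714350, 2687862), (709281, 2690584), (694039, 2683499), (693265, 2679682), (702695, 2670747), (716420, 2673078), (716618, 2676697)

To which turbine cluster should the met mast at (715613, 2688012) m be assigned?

Zeta

Cast a ray rightward from (715613, 2688012). For each polygon, the edges (by vertex number in listed order) whose endpoints lie on opposite sides of northing = 2688012, where each meets that height, and whether that is right or left of the point:
Iota: no edge straddles that height → 0 crossings.
Epsilon: 4–5 at easting≈698101.5 (left), 5–1 at easting≈703529.7 (left) → 0 crossings.
Zeta: 2–3 at easting≈709031.9 (left), 4–1 at easting≈718275.2 (right) → 1 crossing.
Alpha: 1–2 at easting≈714070.7 (left), 2–3 at easting≈703747.8 (left) → 0 crossings.
Only Zeta has an odd count, so the point is inside Zeta.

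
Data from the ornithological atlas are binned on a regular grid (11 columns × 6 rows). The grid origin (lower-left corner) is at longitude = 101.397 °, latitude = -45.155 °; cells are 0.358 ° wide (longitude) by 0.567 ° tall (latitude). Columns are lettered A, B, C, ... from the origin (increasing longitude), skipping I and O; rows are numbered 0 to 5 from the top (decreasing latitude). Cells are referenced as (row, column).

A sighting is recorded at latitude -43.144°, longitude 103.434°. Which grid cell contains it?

(2, F)

Column index: ⌊(103.434 − 101.397) / 0.358⌋ = ⌊5.690⌋ = 5 → column F
Row offset from origin: ⌊(-43.144 − -45.155) / 0.567⌋ = ⌊3.547⌋ = 3 → row 2 (counted from top)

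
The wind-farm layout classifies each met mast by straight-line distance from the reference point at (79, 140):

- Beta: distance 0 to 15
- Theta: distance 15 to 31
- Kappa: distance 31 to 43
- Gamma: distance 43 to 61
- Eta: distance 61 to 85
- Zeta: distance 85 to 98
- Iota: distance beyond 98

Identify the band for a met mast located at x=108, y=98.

Distance = √((108−79)² + (98−140)²) = √(841.000 + 1764.000) = 51.039.
43 ≤ 51.039 < 61 → Gamma.

Gamma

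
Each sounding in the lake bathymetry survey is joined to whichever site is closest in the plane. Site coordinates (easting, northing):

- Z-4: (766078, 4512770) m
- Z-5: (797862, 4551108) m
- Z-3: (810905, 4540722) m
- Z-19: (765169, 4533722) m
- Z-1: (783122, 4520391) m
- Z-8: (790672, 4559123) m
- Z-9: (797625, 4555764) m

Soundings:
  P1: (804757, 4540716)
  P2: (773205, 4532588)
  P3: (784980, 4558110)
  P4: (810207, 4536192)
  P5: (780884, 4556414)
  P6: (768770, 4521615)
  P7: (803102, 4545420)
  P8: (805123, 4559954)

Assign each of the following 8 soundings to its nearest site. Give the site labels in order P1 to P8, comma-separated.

P1 → Z-3 (d²=37797940.00)
P2 → Z-19 (d²=65863252.00)
P3 → Z-8 (d²=33425033.00)
P4 → Z-3 (d²=21008104.00)
P5 → Z-8 (d²=103143625.00)
P6 → Z-4 (d²=85480889.00)
P7 → Z-5 (d²=59810944.00)
P8 → Z-9 (d²=73776104.00)

Z-3, Z-19, Z-8, Z-3, Z-8, Z-4, Z-5, Z-9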